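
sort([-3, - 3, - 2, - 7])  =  [-7,-3, - 3, - 2 ] 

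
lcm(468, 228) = 8892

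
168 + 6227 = 6395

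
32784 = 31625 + 1159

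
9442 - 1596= 7846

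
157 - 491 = -334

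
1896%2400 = 1896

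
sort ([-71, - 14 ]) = [ - 71, - 14] 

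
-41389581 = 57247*( - 723)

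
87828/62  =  43914/31 = 1416.58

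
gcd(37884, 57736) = 28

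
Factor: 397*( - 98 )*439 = - 17079734 = - 2^1*7^2*397^1*439^1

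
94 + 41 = 135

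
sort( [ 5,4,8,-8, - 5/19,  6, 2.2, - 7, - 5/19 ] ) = [ - 8 , - 7, - 5/19, - 5/19,2.2,  4,5,  6,8]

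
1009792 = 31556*32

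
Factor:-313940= - 2^2*5^1*11^1*1427^1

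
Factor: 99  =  3^2*11^1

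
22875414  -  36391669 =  - 13516255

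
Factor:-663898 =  - 2^1* 19^1* 17471^1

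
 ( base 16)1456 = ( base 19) e80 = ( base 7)21115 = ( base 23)9j8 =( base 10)5206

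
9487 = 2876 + 6611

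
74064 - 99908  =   - 25844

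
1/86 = 1/86 = 0.01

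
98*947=92806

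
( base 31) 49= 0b10000101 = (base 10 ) 133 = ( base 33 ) 41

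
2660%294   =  14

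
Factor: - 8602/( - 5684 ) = 4301/2842=2^( - 1)*7^( - 2 )*11^1*17^1*23^1* 29^( - 1) 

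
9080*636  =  5774880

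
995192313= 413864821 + 581327492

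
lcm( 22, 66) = 66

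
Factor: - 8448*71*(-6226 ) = 2^9*3^1*11^2*71^1*283^1= 3734404608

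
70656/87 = 812 + 4/29=812.14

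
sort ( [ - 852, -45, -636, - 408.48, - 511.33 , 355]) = [ - 852 , - 636, -511.33 , - 408.48, - 45, 355 ]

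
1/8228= 1/8228  =  0.00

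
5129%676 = 397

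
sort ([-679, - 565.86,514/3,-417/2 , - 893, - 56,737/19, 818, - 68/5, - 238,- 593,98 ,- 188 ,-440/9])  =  [ - 893, - 679, - 593, - 565.86, - 238, - 417/2, - 188 , - 56, - 440/9 , - 68/5, 737/19,98, 514/3,818 ]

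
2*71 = 142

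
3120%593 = 155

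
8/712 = 1/89 = 0.01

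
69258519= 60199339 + 9059180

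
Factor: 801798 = 2^1 * 3^1*133633^1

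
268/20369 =268/20369=0.01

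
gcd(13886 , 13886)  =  13886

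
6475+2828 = 9303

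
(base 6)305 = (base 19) 5i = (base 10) 113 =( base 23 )4l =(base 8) 161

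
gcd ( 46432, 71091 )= 1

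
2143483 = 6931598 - 4788115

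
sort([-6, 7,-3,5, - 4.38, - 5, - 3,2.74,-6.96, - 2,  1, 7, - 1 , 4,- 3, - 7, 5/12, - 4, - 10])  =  [ -10, - 7, - 6.96, - 6, - 5, -4.38, - 4, -3 , - 3,-3, - 2,  -  1, 5/12, 1, 2.74, 4,5, 7,7 ] 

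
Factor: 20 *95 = 1900 =2^2*5^2*19^1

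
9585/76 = 126 + 9/76 = 126.12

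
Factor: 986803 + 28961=2^2*3^1*47^1*1801^1 = 1015764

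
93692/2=46846=46846.00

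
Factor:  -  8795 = -5^1*1759^1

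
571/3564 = 571/3564 = 0.16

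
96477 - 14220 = 82257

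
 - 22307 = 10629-32936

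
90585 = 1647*55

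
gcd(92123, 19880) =1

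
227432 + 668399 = 895831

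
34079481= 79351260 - 45271779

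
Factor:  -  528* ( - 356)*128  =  24059904 = 2^13*3^1*11^1*89^1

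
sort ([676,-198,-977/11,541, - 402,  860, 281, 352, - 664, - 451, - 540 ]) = [ - 664,-540,-451, - 402, - 198,  -  977/11 , 281 , 352,541 , 676,  860]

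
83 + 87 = 170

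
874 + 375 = 1249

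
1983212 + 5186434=7169646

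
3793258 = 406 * 9343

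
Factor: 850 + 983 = 1833 = 3^1*13^1*47^1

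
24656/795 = 31+11/795 = 31.01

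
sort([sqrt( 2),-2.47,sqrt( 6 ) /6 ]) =[ -2.47,sqrt ( 6)/6, sqrt(2)] 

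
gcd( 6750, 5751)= 27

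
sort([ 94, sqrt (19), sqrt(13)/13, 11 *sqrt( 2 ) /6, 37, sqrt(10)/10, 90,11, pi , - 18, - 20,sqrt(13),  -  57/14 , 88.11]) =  [ - 20, - 18, - 57/14 , sqrt( 13) /13, sqrt( 10)/10 , 11*sqrt ( 2)/6 , pi, sqrt(13),sqrt( 19 ), 11, 37,88.11,90,94] 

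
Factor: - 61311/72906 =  - 20437/24302 = - 2^ ( - 1) *29^( -1 )*107^1*191^1*419^(-1 )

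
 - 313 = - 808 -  - 495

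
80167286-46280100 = 33887186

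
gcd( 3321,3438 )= 9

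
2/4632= 1/2316 = 0.00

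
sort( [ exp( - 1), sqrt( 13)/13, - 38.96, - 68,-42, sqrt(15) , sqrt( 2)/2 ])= [ - 68, - 42, - 38.96, sqrt (13 )/13 , exp( - 1),  sqrt(2)/2, sqrt( 15 )]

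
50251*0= 0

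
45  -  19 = 26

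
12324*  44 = 542256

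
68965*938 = 64689170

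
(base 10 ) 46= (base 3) 1201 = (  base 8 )56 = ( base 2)101110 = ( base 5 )141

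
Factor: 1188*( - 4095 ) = - 4864860 = - 2^2*3^5*5^1*7^1*11^1*13^1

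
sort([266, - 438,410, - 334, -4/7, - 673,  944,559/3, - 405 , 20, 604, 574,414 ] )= [ - 673, - 438, - 405, -334, - 4/7, 20, 559/3 , 266,  410, 414 , 574, 604, 944]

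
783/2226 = 261/742 =0.35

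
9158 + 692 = 9850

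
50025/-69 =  - 725+ 0/1= -  725.00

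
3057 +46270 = 49327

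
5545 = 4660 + 885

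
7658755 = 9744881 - 2086126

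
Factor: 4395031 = 4395031^1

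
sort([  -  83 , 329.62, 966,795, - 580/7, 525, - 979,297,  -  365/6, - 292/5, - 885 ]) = [ - 979 , - 885, - 83, - 580/7, - 365/6, - 292/5,297, 329.62, 525,795,966]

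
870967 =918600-47633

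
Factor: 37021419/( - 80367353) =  - 3^2*11^( - 2 ) * 89^1 * 46219^1*664193^( - 1)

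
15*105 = 1575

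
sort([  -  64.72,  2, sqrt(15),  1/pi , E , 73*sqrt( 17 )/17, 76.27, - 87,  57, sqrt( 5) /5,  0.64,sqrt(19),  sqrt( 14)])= [ - 87, - 64.72,  1/pi,sqrt(5)/5,0.64,2,E , sqrt(14),sqrt(15), sqrt(19), 73*sqrt( 17) /17,  57,76.27]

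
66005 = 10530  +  55475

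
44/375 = 44/375 = 0.12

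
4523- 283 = 4240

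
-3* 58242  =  -174726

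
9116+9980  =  19096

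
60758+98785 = 159543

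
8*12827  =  102616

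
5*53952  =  269760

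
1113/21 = 53 = 53.00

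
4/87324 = 1/21831  =  0.00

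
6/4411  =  6/4411 = 0.00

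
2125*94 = 199750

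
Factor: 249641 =7^1*19^1*1877^1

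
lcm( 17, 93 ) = 1581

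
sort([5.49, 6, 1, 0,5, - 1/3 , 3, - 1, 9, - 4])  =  [ - 4, - 1, - 1/3,0, 1, 3, 5, 5.49,6, 9] 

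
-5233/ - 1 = 5233/1 = 5233.00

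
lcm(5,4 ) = 20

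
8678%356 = 134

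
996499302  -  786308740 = 210190562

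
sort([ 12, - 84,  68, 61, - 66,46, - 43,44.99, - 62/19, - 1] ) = [ - 84, - 66, - 43  , - 62/19, - 1 , 12, 44.99, 46, 61,  68] 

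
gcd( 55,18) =1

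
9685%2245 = 705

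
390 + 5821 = 6211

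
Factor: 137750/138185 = 2^1*5^2*19^1*953^( - 1)  =  950/953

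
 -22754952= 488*( - 46629 )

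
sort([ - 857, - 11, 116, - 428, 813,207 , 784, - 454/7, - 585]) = [-857,-585, - 428, - 454/7, - 11,116,207,784,813] 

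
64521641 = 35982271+28539370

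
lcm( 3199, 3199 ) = 3199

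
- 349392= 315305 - 664697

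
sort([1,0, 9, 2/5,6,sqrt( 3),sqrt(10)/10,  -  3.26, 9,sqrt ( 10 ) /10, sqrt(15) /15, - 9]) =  [-9, - 3.26,  0,sqrt( 15)/15,  sqrt( 10) /10, sqrt( 10)/10,2/5,1,sqrt(3 ),6,9,9]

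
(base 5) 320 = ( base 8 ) 125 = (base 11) 78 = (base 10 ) 85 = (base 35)2F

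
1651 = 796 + 855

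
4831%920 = 231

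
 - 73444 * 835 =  - 61325740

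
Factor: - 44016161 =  - 7^3 * 128327^1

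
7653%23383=7653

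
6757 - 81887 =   -  75130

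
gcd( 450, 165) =15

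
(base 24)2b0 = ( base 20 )3ag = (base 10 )1416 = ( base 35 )15G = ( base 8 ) 2610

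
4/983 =4/983 = 0.00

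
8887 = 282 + 8605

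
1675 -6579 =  - 4904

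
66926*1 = 66926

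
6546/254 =3273/127 =25.77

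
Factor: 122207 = 122207^1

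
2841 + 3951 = 6792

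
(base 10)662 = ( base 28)ni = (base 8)1226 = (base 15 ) 2E2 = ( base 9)815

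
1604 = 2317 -713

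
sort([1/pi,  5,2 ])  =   [1/pi,2,5]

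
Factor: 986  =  2^1 * 17^1  *  29^1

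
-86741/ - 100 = 86741/100 = 867.41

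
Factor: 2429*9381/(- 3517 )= - 22786449/3517 = - 3^1*7^1*53^1*59^1*347^1*3517^( - 1)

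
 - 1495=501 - 1996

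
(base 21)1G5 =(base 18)278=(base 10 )782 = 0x30e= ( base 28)rq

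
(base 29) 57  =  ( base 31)4S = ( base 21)75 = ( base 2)10011000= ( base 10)152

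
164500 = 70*2350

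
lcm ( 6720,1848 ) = 73920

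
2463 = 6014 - 3551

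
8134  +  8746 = 16880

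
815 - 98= 717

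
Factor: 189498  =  2^1 *3^1*31583^1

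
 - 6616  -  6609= - 13225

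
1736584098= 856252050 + 880332048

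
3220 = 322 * 10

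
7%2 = 1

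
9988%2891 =1315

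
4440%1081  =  116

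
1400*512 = 716800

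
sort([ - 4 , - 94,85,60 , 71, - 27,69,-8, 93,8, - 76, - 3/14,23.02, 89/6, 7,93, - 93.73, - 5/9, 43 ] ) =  [ - 94, - 93.73, - 76,-27, - 8, - 4, - 5/9, - 3/14,7,8,89/6, 23.02,43,  60, 69,71 , 85,93,93]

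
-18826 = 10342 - 29168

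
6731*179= 1204849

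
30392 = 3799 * 8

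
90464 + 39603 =130067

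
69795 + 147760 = 217555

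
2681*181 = 485261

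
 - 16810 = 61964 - 78774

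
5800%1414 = 144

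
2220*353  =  783660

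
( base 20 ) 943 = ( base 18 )b6b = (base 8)7143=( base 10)3683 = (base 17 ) CCB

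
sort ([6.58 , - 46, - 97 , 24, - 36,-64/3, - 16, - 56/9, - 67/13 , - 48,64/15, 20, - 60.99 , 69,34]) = [ - 97, - 60.99 , - 48 , -46, - 36,  -  64/3, - 16, - 56/9, - 67/13, 64/15 , 6.58, 20,24, 34,69]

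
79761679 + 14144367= 93906046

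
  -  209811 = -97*2163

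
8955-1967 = 6988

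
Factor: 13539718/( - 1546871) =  - 2^1 * 17^1 * 83^( - 1 )*18637^( - 1 ) * 398227^1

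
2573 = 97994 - 95421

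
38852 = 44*883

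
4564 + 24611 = 29175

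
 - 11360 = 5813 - 17173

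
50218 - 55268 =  - 5050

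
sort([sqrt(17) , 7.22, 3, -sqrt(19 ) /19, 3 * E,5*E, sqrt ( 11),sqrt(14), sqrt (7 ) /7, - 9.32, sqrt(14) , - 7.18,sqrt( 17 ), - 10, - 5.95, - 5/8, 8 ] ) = [-10, - 9.32,-7.18,  -  5.95, - 5/8,  -  sqrt (19)/19,  sqrt(7 )/7,3,sqrt(11), sqrt( 14), sqrt( 14) , sqrt(17),sqrt(17),7.22,8, 3*E,5 * E]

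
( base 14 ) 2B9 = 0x22B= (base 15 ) 270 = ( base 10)555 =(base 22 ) 135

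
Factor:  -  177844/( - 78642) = 2^1*3^( - 2)*17^( - 1)*173^1=346/153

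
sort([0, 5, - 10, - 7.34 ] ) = [ - 10, - 7.34, 0,5 ] 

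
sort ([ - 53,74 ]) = [-53,74 ] 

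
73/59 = 73/59=1.24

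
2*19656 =39312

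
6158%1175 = 283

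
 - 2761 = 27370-30131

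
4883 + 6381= 11264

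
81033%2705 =2588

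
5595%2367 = 861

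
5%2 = 1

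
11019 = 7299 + 3720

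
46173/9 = 15391/3= 5130.33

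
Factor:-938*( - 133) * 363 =2^1* 3^1*7^2*11^2*19^1*67^1 = 45285702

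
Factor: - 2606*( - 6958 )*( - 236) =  - 2^4*7^2*59^1*71^1* 1303^1= - 4279281328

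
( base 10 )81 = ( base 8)121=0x51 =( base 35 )2B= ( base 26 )33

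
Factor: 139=139^1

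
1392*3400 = 4732800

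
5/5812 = 5/5812=   0.00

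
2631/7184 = 2631/7184 = 0.37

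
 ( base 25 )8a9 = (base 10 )5259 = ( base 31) 5ek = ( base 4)1102023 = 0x148B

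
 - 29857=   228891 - 258748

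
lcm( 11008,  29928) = 957696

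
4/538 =2/269 =0.01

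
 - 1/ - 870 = 1/870 = 0.00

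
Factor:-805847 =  - 7^1*19^1*73^1  *83^1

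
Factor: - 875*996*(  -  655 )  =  570832500 = 2^2*3^1 * 5^4*7^1*83^1*131^1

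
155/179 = 155/179= 0.87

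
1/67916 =1/67916 = 0.00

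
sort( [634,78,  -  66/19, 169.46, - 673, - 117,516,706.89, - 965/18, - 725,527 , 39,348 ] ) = [  -  725 ,  -  673,-117,-965/18,-66/19,39,  78,169.46,  348,516,527, 634,706.89]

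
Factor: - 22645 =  - 5^1*7^1*647^1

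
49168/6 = 8194 + 2/3 = 8194.67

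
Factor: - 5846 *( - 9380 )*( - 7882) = -432213253360 = -  2^4*5^1*7^2* 37^1*67^1*79^1*563^1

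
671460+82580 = 754040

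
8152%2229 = 1465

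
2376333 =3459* 687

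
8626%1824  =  1330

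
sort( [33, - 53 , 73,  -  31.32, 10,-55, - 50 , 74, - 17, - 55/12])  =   [-55, - 53,  -  50,-31.32,-17, -55/12,10,33,  73,74 ] 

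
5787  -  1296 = 4491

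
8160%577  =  82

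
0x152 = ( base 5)2323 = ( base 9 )415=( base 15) 178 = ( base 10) 338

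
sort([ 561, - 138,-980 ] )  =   [ - 980,-138  ,  561 ]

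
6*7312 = 43872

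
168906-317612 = - 148706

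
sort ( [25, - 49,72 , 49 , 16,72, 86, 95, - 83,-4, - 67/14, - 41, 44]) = [ -83, - 49 , - 41, - 67/14,- 4, 16, 25, 44,49, 72 , 72,86, 95 ] 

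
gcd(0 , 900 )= 900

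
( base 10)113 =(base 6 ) 305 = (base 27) 45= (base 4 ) 1301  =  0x71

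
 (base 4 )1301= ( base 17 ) 6b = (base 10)113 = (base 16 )71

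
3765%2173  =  1592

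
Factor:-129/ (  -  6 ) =43/2= 2^ (-1)*43^1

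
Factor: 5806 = 2^1*2903^1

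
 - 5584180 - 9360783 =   -  14944963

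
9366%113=100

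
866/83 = 866/83 = 10.43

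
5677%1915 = 1847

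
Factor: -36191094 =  - 2^1 * 3^1*  6031849^1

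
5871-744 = 5127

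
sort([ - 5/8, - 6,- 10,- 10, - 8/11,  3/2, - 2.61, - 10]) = [ - 10, - 10, - 10,-6, - 2.61, - 8/11, - 5/8,3/2 ]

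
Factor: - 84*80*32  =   - 215040 = - 2^11*3^1*5^1*  7^1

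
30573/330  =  10191/110 = 92.65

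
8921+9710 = 18631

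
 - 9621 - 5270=- 14891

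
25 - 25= 0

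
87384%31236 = 24912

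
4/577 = 4/577= 0.01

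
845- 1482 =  - 637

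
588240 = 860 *684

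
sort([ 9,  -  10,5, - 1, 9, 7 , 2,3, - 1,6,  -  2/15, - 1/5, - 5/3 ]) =[-10,-5/3, - 1, - 1,  -  1/5, - 2/15, 2,3,5,6,7, 9, 9]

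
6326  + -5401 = 925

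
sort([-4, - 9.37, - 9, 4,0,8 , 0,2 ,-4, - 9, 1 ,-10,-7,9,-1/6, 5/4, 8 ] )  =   [ - 10, -9.37, - 9 , - 9,-7,- 4 ,-4, - 1/6 , 0 , 0,1,5/4, 2, 4, 8,8,  9] 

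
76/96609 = 76/96609 =0.00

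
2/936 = 1/468 = 0.00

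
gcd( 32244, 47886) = 6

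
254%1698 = 254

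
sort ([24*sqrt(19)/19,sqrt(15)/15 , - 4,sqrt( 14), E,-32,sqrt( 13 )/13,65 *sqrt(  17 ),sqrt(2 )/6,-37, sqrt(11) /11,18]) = [ - 37, - 32,-4, sqrt ( 2 ) /6,sqrt(15 ) /15,sqrt(13 ) /13,sqrt( 11 )/11,E,  sqrt(14 ),24*sqrt(19 ) /19, 18,65*sqrt( 17 )]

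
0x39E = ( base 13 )563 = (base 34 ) r8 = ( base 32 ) SU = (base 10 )926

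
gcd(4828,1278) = 142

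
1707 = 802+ 905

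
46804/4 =11701=11701.00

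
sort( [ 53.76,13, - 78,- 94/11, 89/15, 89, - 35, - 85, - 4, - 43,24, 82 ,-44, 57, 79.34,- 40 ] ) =[ - 85 , - 78,  -  44, - 43, - 40, - 35, - 94/11, - 4,89/15, 13, 24,53.76, 57,79.34 , 82, 89 ] 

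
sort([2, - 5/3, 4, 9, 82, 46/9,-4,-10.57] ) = [ - 10.57, - 4,- 5/3,2, 4, 46/9, 9, 82 ] 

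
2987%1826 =1161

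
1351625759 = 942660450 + 408965309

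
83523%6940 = 243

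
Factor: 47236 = 2^2*7^2*241^1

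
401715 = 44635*9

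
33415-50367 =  -16952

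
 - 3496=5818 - 9314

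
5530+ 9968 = 15498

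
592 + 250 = 842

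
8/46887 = 8/46887 = 0.00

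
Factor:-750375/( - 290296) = 2^( - 3)*3^2 * 5^3*23^1 *29^1*131^( - 1)*277^ ( - 1) 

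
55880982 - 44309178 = 11571804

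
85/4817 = 85/4817 = 0.02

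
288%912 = 288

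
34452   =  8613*4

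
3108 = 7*444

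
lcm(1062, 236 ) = 2124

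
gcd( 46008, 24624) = 648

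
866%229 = 179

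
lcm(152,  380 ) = 760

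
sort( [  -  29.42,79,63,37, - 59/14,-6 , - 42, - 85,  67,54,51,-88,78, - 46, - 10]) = [ - 88, - 85, - 46, - 42, - 29.42, - 10, - 6, -59/14,37,51, 54,63, 67, 78,79 ] 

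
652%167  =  151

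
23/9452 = 23/9452 = 0.00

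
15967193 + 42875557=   58842750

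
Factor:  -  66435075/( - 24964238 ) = 2^( - 1)*3^2*5^2 * 7^1* 13^( - 1)*31^(  -  1) * 47^( - 1)*659^(-1)*42181^1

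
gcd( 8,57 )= 1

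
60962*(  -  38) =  - 2316556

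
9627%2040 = 1467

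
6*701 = 4206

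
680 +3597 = 4277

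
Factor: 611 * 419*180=2^2*3^2 * 5^1 * 13^1*47^1*419^1 =46081620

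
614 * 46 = 28244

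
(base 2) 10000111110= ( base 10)1086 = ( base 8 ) 2076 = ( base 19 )303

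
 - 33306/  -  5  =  6661 + 1/5 = 6661.20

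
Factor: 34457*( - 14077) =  - 485051189=-7^1*2011^1*34457^1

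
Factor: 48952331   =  347^1*141073^1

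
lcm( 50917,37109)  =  2189431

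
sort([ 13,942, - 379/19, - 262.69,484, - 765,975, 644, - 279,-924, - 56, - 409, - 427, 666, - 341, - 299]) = [ - 924, - 765, - 427, - 409, - 341, - 299, - 279, - 262.69, - 56, - 379/19,13, 484, 644 , 666,942,975]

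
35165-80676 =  - 45511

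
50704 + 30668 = 81372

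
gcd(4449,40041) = 4449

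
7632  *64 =488448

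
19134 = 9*2126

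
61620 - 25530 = 36090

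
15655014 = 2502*6257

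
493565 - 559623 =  - 66058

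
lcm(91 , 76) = 6916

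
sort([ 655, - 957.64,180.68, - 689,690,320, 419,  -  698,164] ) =[ - 957.64,-698,-689, 164, 180.68,320,419,  655,690 ] 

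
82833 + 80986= 163819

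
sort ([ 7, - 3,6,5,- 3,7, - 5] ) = [ - 5,-3, - 3, 5,6 , 7,7 ]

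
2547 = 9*283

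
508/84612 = 127/21153 = 0.01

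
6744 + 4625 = 11369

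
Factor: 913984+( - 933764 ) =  - 2^2 * 5^1*23^1 * 43^1 =- 19780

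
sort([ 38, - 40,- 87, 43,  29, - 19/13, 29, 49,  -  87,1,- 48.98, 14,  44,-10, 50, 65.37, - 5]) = [ - 87, - 87, - 48.98, - 40, - 10, - 5, - 19/13, 1,14, 29, 29, 38,43 , 44,49, 50, 65.37]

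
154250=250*617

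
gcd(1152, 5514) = 6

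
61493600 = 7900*7784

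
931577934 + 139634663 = 1071212597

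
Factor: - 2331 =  - 3^2  *7^1*37^1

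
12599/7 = 1799  +  6/7 = 1799.86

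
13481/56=13481/56= 240.73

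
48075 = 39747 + 8328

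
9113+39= 9152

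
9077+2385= 11462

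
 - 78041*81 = -6321321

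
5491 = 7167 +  - 1676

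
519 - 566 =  - 47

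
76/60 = 19/15 = 1.27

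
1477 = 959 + 518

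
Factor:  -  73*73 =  - 5329 = -73^2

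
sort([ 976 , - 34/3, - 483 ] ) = [-483, - 34/3,976 ] 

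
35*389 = 13615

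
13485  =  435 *31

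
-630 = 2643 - 3273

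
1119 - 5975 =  - 4856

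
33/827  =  33/827=0.04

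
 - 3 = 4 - 7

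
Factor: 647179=13^1 * 49783^1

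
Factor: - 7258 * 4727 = - 34308566 = - 2^1*19^1*29^1*163^1*191^1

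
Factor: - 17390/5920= - 47/16 = - 2^( - 4)*47^1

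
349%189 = 160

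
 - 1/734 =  - 1 + 733/734=-  0.00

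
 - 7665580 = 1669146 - 9334726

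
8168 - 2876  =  5292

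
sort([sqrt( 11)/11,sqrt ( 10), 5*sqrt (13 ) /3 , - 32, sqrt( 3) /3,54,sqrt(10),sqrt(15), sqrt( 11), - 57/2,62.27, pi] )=[ - 32, - 57/2, sqrt( 11)/11,sqrt ( 3)/3, pi,sqrt(10),sqrt( 10), sqrt(11), sqrt( 15 ), 5*sqrt ( 13 )/3,54, 62.27]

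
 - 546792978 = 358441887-905234865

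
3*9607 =28821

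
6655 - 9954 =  - 3299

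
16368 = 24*682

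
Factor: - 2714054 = -2^1*7^1*193861^1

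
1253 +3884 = 5137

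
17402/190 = 8701/95 = 91.59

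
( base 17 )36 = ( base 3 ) 2010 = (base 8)71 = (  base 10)57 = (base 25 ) 27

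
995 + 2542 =3537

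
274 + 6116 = 6390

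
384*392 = 150528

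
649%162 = 1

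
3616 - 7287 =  - 3671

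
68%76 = 68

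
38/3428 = 19/1714 =0.01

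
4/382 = 2/191 = 0.01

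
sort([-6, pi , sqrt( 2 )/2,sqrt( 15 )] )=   [-6, sqrt(2)/2,  pi, sqrt( 15)]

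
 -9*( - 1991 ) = 17919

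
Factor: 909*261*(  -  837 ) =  - 198577413 = -  3^7*29^1*31^1*101^1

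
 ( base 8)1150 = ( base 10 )616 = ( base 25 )OG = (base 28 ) M0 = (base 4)21220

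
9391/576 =16 + 175/576 = 16.30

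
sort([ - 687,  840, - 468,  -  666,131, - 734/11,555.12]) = [- 687, - 666, - 468,-734/11, 131,555.12, 840] 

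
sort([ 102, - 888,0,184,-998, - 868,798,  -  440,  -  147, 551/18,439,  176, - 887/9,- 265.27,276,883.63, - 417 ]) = [ - 998,  -  888, - 868, - 440 ,  -  417,-265.27, - 147,-887/9, 0,551/18,102, 176,184, 276,439,798, 883.63 ]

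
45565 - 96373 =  - 50808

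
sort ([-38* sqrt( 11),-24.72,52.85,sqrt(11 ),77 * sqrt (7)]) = [ -38 * sqrt( 11), - 24.72,sqrt(11),52.85,77*sqrt ( 7)] 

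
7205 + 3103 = 10308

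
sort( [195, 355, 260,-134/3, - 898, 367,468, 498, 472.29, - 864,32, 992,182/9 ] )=[ - 898,-864, -134/3,182/9,  32, 195,260, 355, 367,468,  472.29, 498, 992]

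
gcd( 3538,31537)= 61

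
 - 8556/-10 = 855 + 3/5 = 855.60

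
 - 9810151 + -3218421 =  - 13028572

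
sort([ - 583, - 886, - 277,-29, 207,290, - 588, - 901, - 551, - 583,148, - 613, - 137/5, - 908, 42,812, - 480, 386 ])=[ - 908 ,-901, - 886, - 613, - 588, - 583, - 583, - 551, - 480, -277, - 29 , - 137/5,42,148,207,290,386, 812]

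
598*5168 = 3090464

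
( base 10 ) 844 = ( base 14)444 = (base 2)1101001100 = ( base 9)1137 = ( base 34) OS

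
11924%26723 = 11924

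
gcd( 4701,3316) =1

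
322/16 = 161/8 = 20.12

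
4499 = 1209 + 3290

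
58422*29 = 1694238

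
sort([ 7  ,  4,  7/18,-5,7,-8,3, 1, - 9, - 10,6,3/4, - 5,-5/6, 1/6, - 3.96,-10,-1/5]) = [  -  10,-10, - 9,  -  8, - 5,  -  5, - 3.96,- 5/6,-1/5, 1/6, 7/18, 3/4, 1 , 3, 4,6,  7, 7 ]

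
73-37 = 36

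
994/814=497/407= 1.22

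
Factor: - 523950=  - 2^1*3^1*5^2*7^1 * 499^1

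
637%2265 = 637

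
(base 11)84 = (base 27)3b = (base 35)2M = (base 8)134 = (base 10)92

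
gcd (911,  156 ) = 1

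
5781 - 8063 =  - 2282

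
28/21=1  +  1/3 = 1.33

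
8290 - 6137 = 2153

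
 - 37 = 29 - 66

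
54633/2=27316+1/2 = 27316.50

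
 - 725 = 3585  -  4310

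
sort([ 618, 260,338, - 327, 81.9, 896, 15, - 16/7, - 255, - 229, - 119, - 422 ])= [ - 422, - 327, - 255, - 229 ,-119, - 16/7,15,81.9, 260, 338,618,896]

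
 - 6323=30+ - 6353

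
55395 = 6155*9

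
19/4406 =19/4406 = 0.00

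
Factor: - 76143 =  - 3^1*17^1*1493^1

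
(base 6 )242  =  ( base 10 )98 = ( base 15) 68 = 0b1100010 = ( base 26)3K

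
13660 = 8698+4962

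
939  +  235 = 1174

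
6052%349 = 119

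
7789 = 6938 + 851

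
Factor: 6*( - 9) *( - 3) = 2^1*3^4=162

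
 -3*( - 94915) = 284745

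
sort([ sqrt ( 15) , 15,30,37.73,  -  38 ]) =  [ - 38,sqrt(15),15,30,37.73 ] 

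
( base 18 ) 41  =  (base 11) 67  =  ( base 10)73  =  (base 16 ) 49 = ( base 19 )3G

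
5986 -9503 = -3517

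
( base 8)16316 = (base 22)F54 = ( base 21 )GF3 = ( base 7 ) 30333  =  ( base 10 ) 7374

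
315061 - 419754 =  - 104693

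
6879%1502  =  871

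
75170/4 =18792  +  1/2 = 18792.50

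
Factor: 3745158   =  2^1*3^1*569^1*1097^1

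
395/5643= 395/5643 = 0.07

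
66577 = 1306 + 65271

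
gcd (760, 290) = 10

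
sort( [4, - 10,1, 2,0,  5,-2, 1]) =[ - 10, - 2,0,1,  1,2, 4,5 ] 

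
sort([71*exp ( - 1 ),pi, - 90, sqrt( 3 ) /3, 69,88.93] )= [ - 90,sqrt ( 3)/3,pi, 71*exp( - 1 ), 69, 88.93]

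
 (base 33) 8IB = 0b10010001100101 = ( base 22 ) J5B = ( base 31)9LH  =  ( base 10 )9317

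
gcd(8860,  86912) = 4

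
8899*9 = 80091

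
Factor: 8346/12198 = 13^1 * 19^( - 1) = 13/19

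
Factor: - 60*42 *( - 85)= 214200=   2^3 *3^2*5^2*7^1*17^1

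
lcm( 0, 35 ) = 0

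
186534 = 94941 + 91593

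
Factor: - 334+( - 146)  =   - 2^5*3^1 * 5^1 = - 480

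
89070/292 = 305 + 5/146  =  305.03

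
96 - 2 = 94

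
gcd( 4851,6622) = 77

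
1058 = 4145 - 3087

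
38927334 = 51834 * 751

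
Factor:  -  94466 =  - 2^1 * 149^1 * 317^1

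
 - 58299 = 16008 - 74307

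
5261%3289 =1972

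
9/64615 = 9/64615 = 0.00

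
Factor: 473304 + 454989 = 3^1*37^1 * 8363^1 = 928293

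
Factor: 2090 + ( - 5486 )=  - 3396 = - 2^2*3^1*283^1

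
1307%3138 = 1307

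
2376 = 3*792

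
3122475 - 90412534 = -87290059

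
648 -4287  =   - 3639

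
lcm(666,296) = 2664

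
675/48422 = 675/48422 = 0.01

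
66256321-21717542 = 44538779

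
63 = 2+61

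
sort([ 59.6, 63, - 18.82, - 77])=[ - 77, - 18.82, 59.6, 63 ] 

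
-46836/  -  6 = 7806 + 0/1 = 7806.00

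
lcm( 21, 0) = 0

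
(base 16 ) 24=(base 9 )40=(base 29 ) 17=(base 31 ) 15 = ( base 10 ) 36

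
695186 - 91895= 603291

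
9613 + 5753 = 15366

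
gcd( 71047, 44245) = 1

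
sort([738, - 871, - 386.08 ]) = [-871,- 386.08, 738 ] 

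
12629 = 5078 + 7551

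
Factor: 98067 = 3^1*97^1*337^1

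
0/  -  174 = 0/1 = - 0.00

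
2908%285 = 58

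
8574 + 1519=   10093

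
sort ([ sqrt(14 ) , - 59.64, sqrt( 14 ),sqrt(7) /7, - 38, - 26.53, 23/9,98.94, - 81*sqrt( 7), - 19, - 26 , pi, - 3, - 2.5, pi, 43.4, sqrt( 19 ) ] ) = [ - 81*sqrt(7 ), - 59.64,  -  38, - 26.53,-26, -19, - 3, - 2.5,sqrt( 7) /7 , 23/9,pi,pi,sqrt( 14), sqrt( 14 ), sqrt( 19 ),43.4 , 98.94] 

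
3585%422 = 209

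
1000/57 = 1000/57 = 17.54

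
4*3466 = 13864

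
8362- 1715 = 6647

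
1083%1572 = 1083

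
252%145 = 107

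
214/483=214/483 = 0.44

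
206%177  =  29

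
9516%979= 705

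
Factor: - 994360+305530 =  - 2^1*3^1*5^1*22961^1= -688830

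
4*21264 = 85056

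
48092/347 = 48092/347 = 138.59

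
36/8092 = 9/2023 = 0.00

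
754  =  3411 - 2657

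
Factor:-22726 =-2^1*11^1*1033^1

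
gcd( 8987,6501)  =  11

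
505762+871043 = 1376805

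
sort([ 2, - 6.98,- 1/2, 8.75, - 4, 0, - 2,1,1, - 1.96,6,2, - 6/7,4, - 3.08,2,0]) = [ - 6.98, - 4, - 3.08, -2, - 1.96, - 6/7, - 1/2,0,0,1, 1,2 , 2,2,4, 6,8.75] 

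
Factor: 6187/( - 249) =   -  3^( - 1)  *  23^1*83^(-1) *269^1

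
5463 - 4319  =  1144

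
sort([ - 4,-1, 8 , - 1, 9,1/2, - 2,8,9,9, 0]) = [-4,-2,-1,  -  1,0 , 1/2,8,8 , 9,9,9]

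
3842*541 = 2078522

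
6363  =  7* 909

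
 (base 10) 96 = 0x60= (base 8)140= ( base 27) 3F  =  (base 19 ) 51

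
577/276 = 577/276 = 2.09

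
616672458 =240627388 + 376045070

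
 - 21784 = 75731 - 97515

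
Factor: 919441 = 67^1*13723^1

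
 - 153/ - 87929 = 153/87929 = 0.00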